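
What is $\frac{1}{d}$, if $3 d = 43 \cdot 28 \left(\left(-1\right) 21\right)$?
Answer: $- \frac{1}{8428} \approx -0.00011865$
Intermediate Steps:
$d = -8428$ ($d = \frac{43 \cdot 28 \left(\left(-1\right) 21\right)}{3} = \frac{1204 \left(-21\right)}{3} = \frac{1}{3} \left(-25284\right) = -8428$)
$\frac{1}{d} = \frac{1}{-8428} = - \frac{1}{8428}$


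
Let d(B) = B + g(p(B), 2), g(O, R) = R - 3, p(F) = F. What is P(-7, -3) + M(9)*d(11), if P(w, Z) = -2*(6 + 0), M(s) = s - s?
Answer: -12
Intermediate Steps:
g(O, R) = -3 + R
M(s) = 0
P(w, Z) = -12 (P(w, Z) = -2*6 = -12)
d(B) = -1 + B (d(B) = B + (-3 + 2) = B - 1 = -1 + B)
P(-7, -3) + M(9)*d(11) = -12 + 0*(-1 + 11) = -12 + 0*10 = -12 + 0 = -12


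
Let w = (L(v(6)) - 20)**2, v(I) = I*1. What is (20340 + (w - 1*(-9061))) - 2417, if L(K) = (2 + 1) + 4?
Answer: 27153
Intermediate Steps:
v(I) = I
L(K) = 7 (L(K) = 3 + 4 = 7)
w = 169 (w = (7 - 20)**2 = (-13)**2 = 169)
(20340 + (w - 1*(-9061))) - 2417 = (20340 + (169 - 1*(-9061))) - 2417 = (20340 + (169 + 9061)) - 2417 = (20340 + 9230) - 2417 = 29570 - 2417 = 27153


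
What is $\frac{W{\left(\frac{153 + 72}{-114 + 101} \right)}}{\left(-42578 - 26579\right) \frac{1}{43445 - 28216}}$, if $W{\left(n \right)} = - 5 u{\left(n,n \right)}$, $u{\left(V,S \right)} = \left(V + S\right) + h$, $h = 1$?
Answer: $- \frac{33275365}{899041} \approx -37.012$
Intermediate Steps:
$u{\left(V,S \right)} = 1 + S + V$ ($u{\left(V,S \right)} = \left(V + S\right) + 1 = \left(S + V\right) + 1 = 1 + S + V$)
$W{\left(n \right)} = -5 - 10 n$ ($W{\left(n \right)} = - 5 \left(1 + n + n\right) = - 5 \left(1 + 2 n\right) = -5 - 10 n$)
$\frac{W{\left(\frac{153 + 72}{-114 + 101} \right)}}{\left(-42578 - 26579\right) \frac{1}{43445 - 28216}} = \frac{-5 - 10 \frac{153 + 72}{-114 + 101}}{\left(-42578 - 26579\right) \frac{1}{43445 - 28216}} = \frac{-5 - 10 \frac{225}{-13}}{\left(-69157\right) \frac{1}{15229}} = \frac{-5 - 10 \cdot 225 \left(- \frac{1}{13}\right)}{\left(-69157\right) \frac{1}{15229}} = \frac{-5 - - \frac{2250}{13}}{- \frac{69157}{15229}} = \left(-5 + \frac{2250}{13}\right) \left(- \frac{15229}{69157}\right) = \frac{2185}{13} \left(- \frac{15229}{69157}\right) = - \frac{33275365}{899041}$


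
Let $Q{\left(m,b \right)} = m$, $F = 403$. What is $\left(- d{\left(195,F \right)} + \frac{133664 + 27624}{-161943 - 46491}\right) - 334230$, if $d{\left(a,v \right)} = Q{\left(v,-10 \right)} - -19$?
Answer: $- \frac{34876508128}{104217} \approx -3.3465 \cdot 10^{5}$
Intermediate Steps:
$d{\left(a,v \right)} = 19 + v$ ($d{\left(a,v \right)} = v - -19 = v + 19 = 19 + v$)
$\left(- d{\left(195,F \right)} + \frac{133664 + 27624}{-161943 - 46491}\right) - 334230 = \left(- (19 + 403) + \frac{133664 + 27624}{-161943 - 46491}\right) - 334230 = \left(\left(-1\right) 422 + \frac{161288}{-208434}\right) - 334230 = \left(-422 + 161288 \left(- \frac{1}{208434}\right)\right) - 334230 = \left(-422 - \frac{80644}{104217}\right) - 334230 = - \frac{44060218}{104217} - 334230 = - \frac{34876508128}{104217}$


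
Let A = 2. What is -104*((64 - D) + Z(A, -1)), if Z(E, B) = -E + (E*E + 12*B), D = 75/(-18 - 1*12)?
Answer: -5876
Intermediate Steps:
D = -5/2 (D = 75/(-18 - 12) = 75/(-30) = 75*(-1/30) = -5/2 ≈ -2.5000)
Z(E, B) = E**2 - E + 12*B (Z(E, B) = -E + (E**2 + 12*B) = E**2 - E + 12*B)
-104*((64 - D) + Z(A, -1)) = -104*((64 - 1*(-5/2)) + (2**2 - 1*2 + 12*(-1))) = -104*((64 + 5/2) + (4 - 2 - 12)) = -104*(133/2 - 10) = -104*113/2 = -5876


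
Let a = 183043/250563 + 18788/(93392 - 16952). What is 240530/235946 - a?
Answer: 386576768639/8966432869030 ≈ 0.043114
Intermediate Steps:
a = 74203907/76004110 (a = 183043*(1/250563) + 18788/76440 = 183043/250563 + 18788*(1/76440) = 183043/250563 + 671/2730 = 74203907/76004110 ≈ 0.97631)
240530/235946 - a = 240530/235946 - 1*74203907/76004110 = 240530*(1/235946) - 74203907/76004110 = 120265/117973 - 74203907/76004110 = 386576768639/8966432869030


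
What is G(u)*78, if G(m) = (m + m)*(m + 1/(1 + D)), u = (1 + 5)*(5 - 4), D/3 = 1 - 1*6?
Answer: 38844/7 ≈ 5549.1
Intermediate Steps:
D = -15 (D = 3*(1 - 1*6) = 3*(1 - 6) = 3*(-5) = -15)
u = 6 (u = 6*1 = 6)
G(m) = 2*m*(-1/14 + m) (G(m) = (m + m)*(m + 1/(1 - 15)) = (2*m)*(m + 1/(-14)) = (2*m)*(m - 1/14) = (2*m)*(-1/14 + m) = 2*m*(-1/14 + m))
G(u)*78 = ((1/7)*6*(-1 + 14*6))*78 = ((1/7)*6*(-1 + 84))*78 = ((1/7)*6*83)*78 = (498/7)*78 = 38844/7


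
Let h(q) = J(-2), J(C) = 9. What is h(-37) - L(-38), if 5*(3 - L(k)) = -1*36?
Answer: -6/5 ≈ -1.2000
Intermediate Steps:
h(q) = 9
L(k) = 51/5 (L(k) = 3 - (-1)*36/5 = 3 - 1/5*(-36) = 3 + 36/5 = 51/5)
h(-37) - L(-38) = 9 - 1*51/5 = 9 - 51/5 = -6/5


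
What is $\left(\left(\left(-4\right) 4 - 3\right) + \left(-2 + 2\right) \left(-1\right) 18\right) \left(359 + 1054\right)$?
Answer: $-26847$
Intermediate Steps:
$\left(\left(\left(-4\right) 4 - 3\right) + \left(-2 + 2\right) \left(-1\right) 18\right) \left(359 + 1054\right) = \left(\left(-16 - 3\right) + 0 \left(-1\right) 18\right) 1413 = \left(-19 + 0 \cdot 18\right) 1413 = \left(-19 + 0\right) 1413 = \left(-19\right) 1413 = -26847$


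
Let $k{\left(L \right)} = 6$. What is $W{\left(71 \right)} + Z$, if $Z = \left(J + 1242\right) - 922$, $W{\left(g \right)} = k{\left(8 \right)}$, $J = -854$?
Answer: $-528$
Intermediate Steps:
$W{\left(g \right)} = 6$
$Z = -534$ ($Z = \left(-854 + 1242\right) - 922 = 388 - 922 = -534$)
$W{\left(71 \right)} + Z = 6 - 534 = -528$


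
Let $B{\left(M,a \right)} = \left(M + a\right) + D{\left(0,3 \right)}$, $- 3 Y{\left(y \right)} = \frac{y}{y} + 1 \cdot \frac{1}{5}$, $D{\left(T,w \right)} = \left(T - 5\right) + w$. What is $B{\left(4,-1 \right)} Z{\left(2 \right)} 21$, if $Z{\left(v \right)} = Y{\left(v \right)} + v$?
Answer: $\frac{168}{5} \approx 33.6$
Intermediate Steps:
$D{\left(T,w \right)} = -5 + T + w$ ($D{\left(T,w \right)} = \left(-5 + T\right) + w = -5 + T + w$)
$Y{\left(y \right)} = - \frac{2}{5}$ ($Y{\left(y \right)} = - \frac{\frac{y}{y} + 1 \cdot \frac{1}{5}}{3} = - \frac{1 + 1 \cdot \frac{1}{5}}{3} = - \frac{1 + \frac{1}{5}}{3} = \left(- \frac{1}{3}\right) \frac{6}{5} = - \frac{2}{5}$)
$B{\left(M,a \right)} = -2 + M + a$ ($B{\left(M,a \right)} = \left(M + a\right) + \left(-5 + 0 + 3\right) = \left(M + a\right) - 2 = -2 + M + a$)
$Z{\left(v \right)} = - \frac{2}{5} + v$
$B{\left(4,-1 \right)} Z{\left(2 \right)} 21 = \left(-2 + 4 - 1\right) \left(- \frac{2}{5} + 2\right) 21 = 1 \cdot \frac{8}{5} \cdot 21 = \frac{8}{5} \cdot 21 = \frac{168}{5}$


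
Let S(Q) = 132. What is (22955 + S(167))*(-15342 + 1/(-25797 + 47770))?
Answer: -7782853144555/21973 ≈ -3.5420e+8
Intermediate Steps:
(22955 + S(167))*(-15342 + 1/(-25797 + 47770)) = (22955 + 132)*(-15342 + 1/(-25797 + 47770)) = 23087*(-15342 + 1/21973) = 23087*(-337109765/21973) = -7782853144555/21973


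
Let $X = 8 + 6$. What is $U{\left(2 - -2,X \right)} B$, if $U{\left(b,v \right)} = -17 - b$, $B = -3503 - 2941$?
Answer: $135324$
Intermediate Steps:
$X = 14$
$B = -6444$ ($B = -3503 - 2941 = -6444$)
$U{\left(2 - -2,X \right)} B = \left(-17 - \left(2 - -2\right)\right) \left(-6444\right) = \left(-17 - \left(2 + 2\right)\right) \left(-6444\right) = \left(-17 - 4\right) \left(-6444\right) = \left(-21\right) \left(-6444\right) = 135324$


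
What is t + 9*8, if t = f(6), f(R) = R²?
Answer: 108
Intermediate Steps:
t = 36 (t = 6² = 36)
t + 9*8 = 36 + 9*8 = 36 + 72 = 108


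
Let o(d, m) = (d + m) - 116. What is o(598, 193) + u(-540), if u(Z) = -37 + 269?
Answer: 907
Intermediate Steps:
u(Z) = 232
o(d, m) = -116 + d + m
o(598, 193) + u(-540) = (-116 + 598 + 193) + 232 = 675 + 232 = 907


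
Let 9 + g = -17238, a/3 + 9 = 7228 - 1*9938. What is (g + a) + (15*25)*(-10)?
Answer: -29154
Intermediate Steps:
a = -8157 (a = -27 + 3*(7228 - 1*9938) = -27 + 3*(7228 - 9938) = -27 + 3*(-2710) = -27 - 8130 = -8157)
g = -17247 (g = -9 - 17238 = -17247)
(g + a) + (15*25)*(-10) = (-17247 - 8157) + (15*25)*(-10) = -25404 + 375*(-10) = -25404 - 3750 = -29154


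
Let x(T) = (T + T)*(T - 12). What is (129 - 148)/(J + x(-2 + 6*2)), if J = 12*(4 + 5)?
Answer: -19/68 ≈ -0.27941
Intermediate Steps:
x(T) = 2*T*(-12 + T) (x(T) = (2*T)*(-12 + T) = 2*T*(-12 + T))
J = 108 (J = 12*9 = 108)
(129 - 148)/(J + x(-2 + 6*2)) = (129 - 148)/(108 + 2*(-2 + 6*2)*(-12 + (-2 + 6*2))) = -19/(108 + 2*(-2 + 12)*(-12 + (-2 + 12))) = -19/(108 + 2*10*(-12 + 10)) = -19/(108 + 2*10*(-2)) = -19/(108 - 40) = -19/68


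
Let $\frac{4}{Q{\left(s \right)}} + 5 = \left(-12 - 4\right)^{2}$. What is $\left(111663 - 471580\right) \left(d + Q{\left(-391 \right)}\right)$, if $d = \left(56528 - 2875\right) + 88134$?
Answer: $- \frac{12808920911097}{251} \approx -5.1032 \cdot 10^{10}$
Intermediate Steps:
$d = 141787$ ($d = 53653 + 88134 = 141787$)
$Q{\left(s \right)} = \frac{4}{251}$ ($Q{\left(s \right)} = \frac{4}{-5 + \left(-12 - 4\right)^{2}} = \frac{4}{-5 + \left(-16\right)^{2}} = \frac{4}{-5 + 256} = \frac{4}{251}$)
$\left(111663 - 471580\right) \left(d + Q{\left(-391 \right)}\right) = \left(111663 - 471580\right) \left(141787 + \frac{4}{251}\right) = \left(-359917\right) \frac{35588541}{251} = - \frac{12808920911097}{251}$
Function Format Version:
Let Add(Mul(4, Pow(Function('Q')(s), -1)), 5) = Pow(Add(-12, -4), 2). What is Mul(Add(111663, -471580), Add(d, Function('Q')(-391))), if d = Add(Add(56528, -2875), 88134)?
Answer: Rational(-12808920911097, 251) ≈ -5.1032e+10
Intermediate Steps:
d = 141787 (d = Add(53653, 88134) = 141787)
Function('Q')(s) = Rational(4, 251) (Function('Q')(s) = Mul(4, Pow(Add(-5, Pow(Add(-12, -4), 2)), -1)) = Mul(4, Pow(Add(-5, Pow(-16, 2)), -1)) = Mul(4, Pow(Add(-5, 256), -1)) = Mul(4, Pow(251, -1)) = Mul(4, Rational(1, 251)) = Rational(4, 251))
Mul(Add(111663, -471580), Add(d, Function('Q')(-391))) = Mul(Add(111663, -471580), Add(141787, Rational(4, 251))) = Mul(-359917, Rational(35588541, 251)) = Rational(-12808920911097, 251)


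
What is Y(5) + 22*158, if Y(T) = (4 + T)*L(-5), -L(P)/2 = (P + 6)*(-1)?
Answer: 3494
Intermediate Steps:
L(P) = 12 + 2*P (L(P) = -2*(P + 6)*(-1) = -2*(6 + P)*(-1) = -2*(-6 - P) = 12 + 2*P)
Y(T) = 8 + 2*T (Y(T) = (4 + T)*(12 + 2*(-5)) = (4 + T)*(12 - 10) = (4 + T)*2 = 8 + 2*T)
Y(5) + 22*158 = (8 + 2*5) + 22*158 = (8 + 10) + 3476 = 18 + 3476 = 3494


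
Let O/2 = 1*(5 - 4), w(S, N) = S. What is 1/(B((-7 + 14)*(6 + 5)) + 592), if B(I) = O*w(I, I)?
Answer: 1/746 ≈ 0.0013405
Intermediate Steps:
O = 2 (O = 2*(1*(5 - 4)) = 2*(1*1) = 2*1 = 2)
B(I) = 2*I
1/(B((-7 + 14)*(6 + 5)) + 592) = 1/(2*((-7 + 14)*(6 + 5)) + 592) = 1/(2*(7*11) + 592) = 1/(2*77 + 592) = 1/(154 + 592) = 1/746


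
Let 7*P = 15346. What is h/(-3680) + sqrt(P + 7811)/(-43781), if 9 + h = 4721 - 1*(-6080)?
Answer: -1349/460 - sqrt(490161)/306467 ≈ -2.9349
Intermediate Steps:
P = 15346/7 (P = (1/7)*15346 = 15346/7 ≈ 2192.3)
h = 10792 (h = -9 + (4721 - 1*(-6080)) = -9 + (4721 + 6080) = -9 + 10801 = 10792)
h/(-3680) + sqrt(P + 7811)/(-43781) = 10792/(-3680) + sqrt(15346/7 + 7811)/(-43781) = 10792*(-1/3680) + sqrt(70023/7)*(-1/43781) = -1349/460 + (sqrt(490161)/7)*(-1/43781) = -1349/460 - sqrt(490161)/306467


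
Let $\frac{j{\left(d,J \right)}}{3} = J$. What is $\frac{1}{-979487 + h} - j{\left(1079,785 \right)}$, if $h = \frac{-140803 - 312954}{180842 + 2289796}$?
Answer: $- \frac{5699001696441003}{2419958256463} \approx -2355.0$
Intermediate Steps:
$h = - \frac{453757}{2470638} \approx -0.18366$
$j{\left(d,J \right)} = 3 J$
$\frac{1}{-979487 + h} - j{\left(1079,785 \right)} = \frac{1}{-979487 - \frac{453757}{2470638}} - 3 \cdot 785 = \frac{1}{- \frac{2419958256463}{2470638}} - 2355 = - \frac{2470638}{2419958256463} - 2355 = - \frac{5699001696441003}{2419958256463}$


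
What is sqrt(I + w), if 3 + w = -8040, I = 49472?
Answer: sqrt(41429) ≈ 203.54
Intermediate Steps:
w = -8043 (w = -3 - 8040 = -8043)
sqrt(I + w) = sqrt(49472 - 8043) = sqrt(41429)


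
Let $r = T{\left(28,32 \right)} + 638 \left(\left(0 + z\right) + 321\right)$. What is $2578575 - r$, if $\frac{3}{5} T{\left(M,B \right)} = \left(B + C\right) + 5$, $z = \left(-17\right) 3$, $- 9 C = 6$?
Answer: $\frac{21656290}{9} \approx 2.4063 \cdot 10^{6}$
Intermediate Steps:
$C = - \frac{2}{3}$ ($C = \left(- \frac{1}{9}\right) 6 = - \frac{2}{3} \approx -0.66667$)
$z = -51$
$T{\left(M,B \right)} = \frac{65}{9} + \frac{5 B}{3}$ ($T{\left(M,B \right)} = \frac{5 \left(\left(B - \frac{2}{3}\right) + 5\right)}{3} = \frac{5 \left(\left(- \frac{2}{3} + B\right) + 5\right)}{3} = \frac{5 \left(\frac{13}{3} + B\right)}{3} = \frac{65}{9} + \frac{5 B}{3}$)
$r = \frac{1550885}{9}$ ($r = \left(\frac{65}{9} + \frac{5}{3} \cdot 32\right) + 638 \left(\left(0 - 51\right) + 321\right) = \left(\frac{65}{9} + \frac{160}{3}\right) + 638 \left(-51 + 321\right) = \frac{545}{9} + 638 \cdot 270 = \frac{545}{9} + 172260 = \frac{1550885}{9} \approx 1.7232 \cdot 10^{5}$)
$2578575 - r = 2578575 - \frac{1550885}{9} = \frac{21656290}{9}$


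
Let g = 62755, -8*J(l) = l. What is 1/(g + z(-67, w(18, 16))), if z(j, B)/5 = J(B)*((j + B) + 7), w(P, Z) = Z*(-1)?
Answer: 1/61995 ≈ 1.6130e-5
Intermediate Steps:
J(l) = -l/8
w(P, Z) = -Z
z(j, B) = -5*B*(7 + B + j)/8 (z(j, B) = 5*((-B/8)*((j + B) + 7)) = 5*((-B/8)*((B + j) + 7)) = 5*((-B/8)*(7 + B + j)) = 5*(-B*(7 + B + j)/8) = -5*B*(7 + B + j)/8)
1/(g + z(-67, w(18, 16))) = 1/(62755 - 5*(-1*16)*(7 - 1*16 - 67)/8) = 1/(62755 - 5/8*(-16)*(7 - 16 - 67)) = 1/(62755 - 5/8*(-16)*(-76)) = 1/(62755 - 760) = 1/61995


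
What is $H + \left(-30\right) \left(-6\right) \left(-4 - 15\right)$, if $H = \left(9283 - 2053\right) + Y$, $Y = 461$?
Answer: $4271$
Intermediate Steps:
$H = 7691$ ($H = \left(9283 - 2053\right) + 461 = 7230 + 461 = 7691$)
$H + \left(-30\right) \left(-6\right) \left(-4 - 15\right) = 7691 + \left(-30\right) \left(-6\right) \left(-4 - 15\right) = 7691 + 180 \left(-4 - 15\right) = 7691 + 180 \left(-19\right) = 7691 - 3420 = 4271$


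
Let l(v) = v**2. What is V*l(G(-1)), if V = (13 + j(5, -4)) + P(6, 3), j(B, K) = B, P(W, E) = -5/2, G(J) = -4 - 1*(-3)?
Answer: 31/2 ≈ 15.500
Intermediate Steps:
G(J) = -1 (G(J) = -4 + 3 = -1)
P(W, E) = -5/2 (P(W, E) = -5*1/2 = -5/2)
V = 31/2 (V = (13 + 5) - 5/2 = 18 - 5/2 = 31/2 ≈ 15.500)
V*l(G(-1)) = (31/2)*(-1)**2 = (31/2)*1 = 31/2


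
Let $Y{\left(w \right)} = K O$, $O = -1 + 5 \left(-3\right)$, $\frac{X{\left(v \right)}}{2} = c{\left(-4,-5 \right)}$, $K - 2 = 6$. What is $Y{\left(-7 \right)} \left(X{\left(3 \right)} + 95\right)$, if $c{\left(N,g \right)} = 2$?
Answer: $-12672$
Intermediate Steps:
$K = 8$ ($K = 2 + 6 = 8$)
$X{\left(v \right)} = 4$ ($X{\left(v \right)} = 2 \cdot 2 = 4$)
$O = -16$ ($O = -1 - 15 = -16$)
$Y{\left(w \right)} = -128$ ($Y{\left(w \right)} = 8 \left(-16\right) = -128$)
$Y{\left(-7 \right)} \left(X{\left(3 \right)} + 95\right) = - 128 \left(4 + 95\right) = \left(-128\right) 99 = -12672$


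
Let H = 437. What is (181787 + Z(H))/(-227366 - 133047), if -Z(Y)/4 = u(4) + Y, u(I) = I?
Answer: -180023/360413 ≈ -0.49949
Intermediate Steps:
Z(Y) = -16 - 4*Y (Z(Y) = -4*(4 + Y) = -16 - 4*Y)
(181787 + Z(H))/(-227366 - 133047) = (181787 + (-16 - 4*437))/(-227366 - 133047) = (181787 + (-16 - 1748))/(-360413) = (181787 - 1764)*(-1/360413) = 180023*(-1/360413) = -180023/360413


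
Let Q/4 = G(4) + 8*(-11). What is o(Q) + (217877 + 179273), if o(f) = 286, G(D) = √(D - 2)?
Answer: 397436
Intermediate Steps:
G(D) = √(-2 + D)
Q = -352 + 4*√2 (Q = 4*(√(-2 + 4) + 8*(-11)) = 4*(√2 - 88) = 4*(-88 + √2) = -352 + 4*√2 ≈ -346.34)
o(Q) + (217877 + 179273) = 286 + (217877 + 179273) = 286 + 397150 = 397436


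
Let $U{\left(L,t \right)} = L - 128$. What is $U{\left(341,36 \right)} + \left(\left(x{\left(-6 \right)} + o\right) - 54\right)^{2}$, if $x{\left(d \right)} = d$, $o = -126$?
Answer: $34809$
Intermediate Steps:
$U{\left(L,t \right)} = -128 + L$
$U{\left(341,36 \right)} + \left(\left(x{\left(-6 \right)} + o\right) - 54\right)^{2} = \left(-128 + 341\right) + \left(\left(-6 - 126\right) - 54\right)^{2} = 213 + \left(-132 - 54\right)^{2} = 213 + \left(-186\right)^{2} = 213 + 34596 = 34809$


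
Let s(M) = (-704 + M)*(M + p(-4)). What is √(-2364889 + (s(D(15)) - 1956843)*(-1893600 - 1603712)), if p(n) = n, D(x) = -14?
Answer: √6798488880839 ≈ 2.6074e+6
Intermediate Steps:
s(M) = (-704 + M)*(-4 + M) (s(M) = (-704 + M)*(M - 4) = (-704 + M)*(-4 + M))
√(-2364889 + (s(D(15)) - 1956843)*(-1893600 - 1603712)) = √(-2364889 + ((2816 + (-14)² - 708*(-14)) - 1956843)*(-1893600 - 1603712)) = √(-2364889 + ((2816 + 196 + 9912) - 1956843)*(-3497312)) = √(-2364889 + (12924 - 1956843)*(-3497312)) = √(-2364889 - 1943919*(-3497312)) = √(-2364889 + 6798491245728) = √6798488880839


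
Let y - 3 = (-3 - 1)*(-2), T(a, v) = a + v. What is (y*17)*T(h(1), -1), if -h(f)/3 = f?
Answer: -748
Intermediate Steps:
h(f) = -3*f
y = 11 (y = 3 + (-3 - 1)*(-2) = 3 - 4*(-2) = 3 + 8 = 11)
(y*17)*T(h(1), -1) = (11*17)*(-3*1 - 1) = 187*(-3 - 1) = 187*(-4) = -748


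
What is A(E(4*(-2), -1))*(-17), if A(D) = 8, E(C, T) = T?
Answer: -136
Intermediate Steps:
A(E(4*(-2), -1))*(-17) = 8*(-17) = -136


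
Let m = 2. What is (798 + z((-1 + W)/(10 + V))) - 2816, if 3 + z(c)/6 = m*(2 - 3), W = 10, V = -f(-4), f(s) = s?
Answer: -2048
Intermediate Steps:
V = 4 (V = -1*(-4) = 4)
z(c) = -30 (z(c) = -18 + 6*(2*(2 - 3)) = -18 + 6*(2*(-1)) = -18 + 6*(-2) = -18 - 12 = -30)
(798 + z((-1 + W)/(10 + V))) - 2816 = (798 - 30) - 2816 = 768 - 2816 = -2048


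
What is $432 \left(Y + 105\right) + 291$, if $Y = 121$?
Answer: $97923$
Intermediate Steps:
$432 \left(Y + 105\right) + 291 = 432 \left(121 + 105\right) + 291 = 432 \cdot 226 + 291 = 97632 + 291 = 97923$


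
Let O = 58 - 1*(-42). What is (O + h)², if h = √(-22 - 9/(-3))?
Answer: (100 + I*√19)² ≈ 9981.0 + 871.78*I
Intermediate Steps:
h = I*√19 (h = √(-22 - 9*(-⅓)) = √(-22 + 3) = √(-19) = I*√19 ≈ 4.3589*I)
O = 100 (O = 58 + 42 = 100)
(O + h)² = (100 + I*√19)²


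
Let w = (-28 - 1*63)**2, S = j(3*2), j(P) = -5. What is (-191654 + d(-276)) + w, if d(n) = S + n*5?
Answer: -184758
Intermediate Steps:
S = -5
d(n) = -5 + 5*n (d(n) = -5 + n*5 = -5 + 5*n)
w = 8281 (w = (-28 - 63)**2 = (-91)**2 = 8281)
(-191654 + d(-276)) + w = (-191654 + (-5 + 5*(-276))) + 8281 = (-191654 + (-5 - 1380)) + 8281 = (-191654 - 1385) + 8281 = -193039 + 8281 = -184758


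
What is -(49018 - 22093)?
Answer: -26925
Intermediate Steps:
-(49018 - 22093) = -1*26925 = -26925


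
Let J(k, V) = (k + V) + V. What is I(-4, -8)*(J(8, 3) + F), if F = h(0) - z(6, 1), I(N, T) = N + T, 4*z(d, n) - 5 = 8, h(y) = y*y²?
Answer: -129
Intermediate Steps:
h(y) = y³
z(d, n) = 13/4 (z(d, n) = 5/4 + (¼)*8 = 5/4 + 2 = 13/4)
J(k, V) = k + 2*V (J(k, V) = (V + k) + V = k + 2*V)
F = -13/4 (F = 0³ - 1*13/4 = 0 - 13/4 = -13/4 ≈ -3.2500)
I(-4, -8)*(J(8, 3) + F) = (-4 - 8)*((8 + 2*3) - 13/4) = -12*((8 + 6) - 13/4) = -12*(14 - 13/4) = -12*43/4 = -129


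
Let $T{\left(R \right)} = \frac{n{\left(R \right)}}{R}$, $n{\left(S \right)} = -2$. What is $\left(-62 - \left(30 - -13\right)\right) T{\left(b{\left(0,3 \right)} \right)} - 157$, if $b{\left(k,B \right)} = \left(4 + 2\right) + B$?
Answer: $- \frac{401}{3} \approx -133.67$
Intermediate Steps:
$b{\left(k,B \right)} = 6 + B$
$T{\left(R \right)} = - \frac{2}{R}$
$\left(-62 - \left(30 - -13\right)\right) T{\left(b{\left(0,3 \right)} \right)} - 157 = \left(-62 - \left(30 - -13\right)\right) \left(- \frac{2}{6 + 3}\right) - 157 = \left(-62 - \left(30 + 13\right)\right) \left(- \frac{2}{9}\right) - 157 = \left(-62 - 43\right) \left(\left(-2\right) \frac{1}{9}\right) - 157 = \left(-62 - 43\right) \left(- \frac{2}{9}\right) - 157 = \left(-105\right) \left(- \frac{2}{9}\right) - 157 = \frac{70}{3} - 157 = - \frac{401}{3}$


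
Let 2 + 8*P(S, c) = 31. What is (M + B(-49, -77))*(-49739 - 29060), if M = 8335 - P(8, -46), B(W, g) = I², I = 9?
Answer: -5303093901/8 ≈ -6.6289e+8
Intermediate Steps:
P(S, c) = 29/8 (P(S, c) = -¼ + (⅛)*31 = -¼ + 31/8 = 29/8)
B(W, g) = 81 (B(W, g) = 9² = 81)
M = 66651/8 (M = 8335 - 1*29/8 = 8335 - 29/8 = 66651/8 ≈ 8331.4)
(M + B(-49, -77))*(-49739 - 29060) = (66651/8 + 81)*(-49739 - 29060) = (67299/8)*(-78799) = -5303093901/8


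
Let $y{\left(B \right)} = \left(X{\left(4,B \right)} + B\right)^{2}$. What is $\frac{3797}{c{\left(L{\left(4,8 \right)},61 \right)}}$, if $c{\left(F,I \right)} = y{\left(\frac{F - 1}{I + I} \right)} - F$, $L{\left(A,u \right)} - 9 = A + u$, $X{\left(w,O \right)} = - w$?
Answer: $- \frac{14128637}{23385} \approx -604.17$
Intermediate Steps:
$y{\left(B \right)} = \left(-4 + B\right)^{2}$ ($y{\left(B \right)} = \left(\left(-1\right) 4 + B\right)^{2} = \left(-4 + B\right)^{2}$)
$L{\left(A,u \right)} = 9 + A + u$ ($L{\left(A,u \right)} = 9 + \left(A + u\right) = 9 + A + u$)
$c{\left(F,I \right)} = \left(-4 + \frac{-1 + F}{2 I}\right)^{2} - F$ ($c{\left(F,I \right)} = \left(-4 + \frac{F - 1}{I + I}\right)^{2} - F = \left(-4 + \frac{-1 + F}{2 I}\right)^{2} - F$)
$\frac{3797}{c{\left(L{\left(4,8 \right)},61 \right)}} = \frac{3797}{- (9 + 4 + 8) + \frac{\left(1 - \left(9 + 4 + 8\right) + 8 \cdot 61\right)^{2}}{4 \cdot 3721}} = \frac{3797}{\left(-1\right) 21 + \frac{1}{4} \cdot \frac{1}{3721} \left(1 - 21 + 488\right)^{2}} = \frac{3797}{-21 + \frac{1}{4} \cdot \frac{1}{3721} \left(1 - 21 + 488\right)^{2}} = \frac{3797}{-21 + \frac{1}{4} \cdot \frac{1}{3721} \cdot 468^{2}} = \frac{3797}{-21 + \frac{1}{4} \cdot \frac{1}{3721} \cdot 219024} = \frac{3797}{-21 + \frac{54756}{3721}} = \frac{3797}{- \frac{23385}{3721}} = 3797 \left(- \frac{3721}{23385}\right) = - \frac{14128637}{23385}$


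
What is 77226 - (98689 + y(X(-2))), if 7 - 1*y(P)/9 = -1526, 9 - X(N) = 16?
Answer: -35260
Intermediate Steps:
X(N) = -7 (X(N) = 9 - 1*16 = 9 - 16 = -7)
y(P) = 13797 (y(P) = 63 - 9*(-1526) = 63 + 13734 = 13797)
77226 - (98689 + y(X(-2))) = 77226 - (98689 + 13797) = 77226 - 1*112486 = 77226 - 112486 = -35260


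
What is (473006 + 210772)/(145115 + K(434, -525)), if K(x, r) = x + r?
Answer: 341889/72512 ≈ 4.7149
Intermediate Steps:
K(x, r) = r + x
(473006 + 210772)/(145115 + K(434, -525)) = (473006 + 210772)/(145115 + (-525 + 434)) = 683778/(145115 - 91) = 683778/145024 = 683778*(1/145024) = 341889/72512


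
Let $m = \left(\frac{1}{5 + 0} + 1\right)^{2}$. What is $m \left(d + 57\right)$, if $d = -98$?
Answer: $- \frac{1476}{25} \approx -59.04$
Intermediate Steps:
$m = \frac{36}{25}$ ($m = \left(\frac{1}{5} + 1\right)^{2} = \left(\frac{6}{5}\right)^{2} = \frac{36}{25} \approx 1.44$)
$m \left(d + 57\right) = \frac{36 \left(-98 + 57\right)}{25} = \frac{36}{25} \left(-41\right) = - \frac{1476}{25}$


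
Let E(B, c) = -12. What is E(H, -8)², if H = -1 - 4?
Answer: 144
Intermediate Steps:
H = -5
E(H, -8)² = (-12)² = 144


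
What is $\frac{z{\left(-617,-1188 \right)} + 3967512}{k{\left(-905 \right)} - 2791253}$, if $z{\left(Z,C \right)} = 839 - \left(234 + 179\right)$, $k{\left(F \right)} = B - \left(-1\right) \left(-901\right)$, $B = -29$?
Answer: $- \frac{3967938}{2792183} \approx -1.4211$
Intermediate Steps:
$k{\left(F \right)} = -930$ ($k{\left(F \right)} = -29 - \left(-1\right) \left(-901\right) = -29 - 901 = -930$)
$z{\left(Z,C \right)} = 426$ ($z{\left(Z,C \right)} = 839 - 413 = 426$)
$\frac{z{\left(-617,-1188 \right)} + 3967512}{k{\left(-905 \right)} - 2791253} = \frac{426 + 3967512}{-930 - 2791253} = \frac{3967938}{-2792183} = 3967938 \left(- \frac{1}{2792183}\right) = - \frac{3967938}{2792183}$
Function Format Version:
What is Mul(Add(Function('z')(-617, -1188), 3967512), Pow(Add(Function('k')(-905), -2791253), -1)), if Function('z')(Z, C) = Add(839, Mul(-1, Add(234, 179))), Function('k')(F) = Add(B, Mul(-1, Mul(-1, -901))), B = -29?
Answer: Rational(-3967938, 2792183) ≈ -1.4211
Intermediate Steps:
Function('k')(F) = -930 (Function('k')(F) = Add(-29, Mul(-1, Mul(-1, -901))) = Add(-29, Mul(-1, 901)) = Add(-29, -901) = -930)
Function('z')(Z, C) = 426 (Function('z')(Z, C) = Add(839, Mul(-1, 413)) = Add(839, -413) = 426)
Mul(Add(Function('z')(-617, -1188), 3967512), Pow(Add(Function('k')(-905), -2791253), -1)) = Mul(Add(426, 3967512), Pow(Add(-930, -2791253), -1)) = Mul(3967938, Pow(-2792183, -1)) = Mul(3967938, Rational(-1, 2792183)) = Rational(-3967938, 2792183)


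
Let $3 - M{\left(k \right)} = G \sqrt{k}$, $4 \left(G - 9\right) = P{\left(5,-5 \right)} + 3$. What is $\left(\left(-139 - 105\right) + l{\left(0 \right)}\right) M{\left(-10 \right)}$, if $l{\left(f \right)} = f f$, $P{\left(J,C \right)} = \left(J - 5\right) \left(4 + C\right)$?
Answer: $-732 + 2379 i \sqrt{10} \approx -732.0 + 7523.1 i$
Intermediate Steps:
$P{\left(J,C \right)} = \left(-5 + J\right) \left(4 + C\right)$
$l{\left(f \right)} = f^{2}$
$G = \frac{39}{4}$ ($G = 9 + \frac{\left(-20 - -25 + 4 \cdot 5 - 25\right) + 3}{4} = 9 + \frac{\left(-20 + 25 + 20 - 25\right) + 3}{4} = 9 + \frac{0 + 3}{4} = 9 + \frac{1}{4} \cdot 3 = 9 + \frac{3}{4} = \frac{39}{4} \approx 9.75$)
$M{\left(k \right)} = 3 - \frac{39 \sqrt{k}}{4}$
$\left(\left(-139 - 105\right) + l{\left(0 \right)}\right) M{\left(-10 \right)} = \left(\left(-139 - 105\right) + 0^{2}\right) \left(3 - \frac{39 \sqrt{-10}}{4}\right) = \left(\left(-139 - 105\right) + 0\right) \left(3 - \frac{39 i \sqrt{10}}{4}\right) = \left(-244 + 0\right) \left(3 - \frac{39 i \sqrt{10}}{4}\right) = - 244 \left(3 - \frac{39 i \sqrt{10}}{4}\right) = -732 + 2379 i \sqrt{10}$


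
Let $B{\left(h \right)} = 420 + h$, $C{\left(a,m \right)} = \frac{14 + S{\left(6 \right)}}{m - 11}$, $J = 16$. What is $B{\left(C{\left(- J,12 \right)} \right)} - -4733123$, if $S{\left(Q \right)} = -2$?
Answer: $4733555$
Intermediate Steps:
$C{\left(a,m \right)} = \frac{12}{-11 + m}$ ($C{\left(a,m \right)} = \frac{14 - 2}{m - 11} = \frac{12}{-11 + m}$)
$B{\left(C{\left(- J,12 \right)} \right)} - -4733123 = \left(420 + \frac{12}{-11 + 12}\right) - -4733123 = \left(420 + \frac{12}{1}\right) + 4733123 = \left(420 + 12 \cdot 1\right) + 4733123 = \left(420 + 12\right) + 4733123 = 432 + 4733123 = 4733555$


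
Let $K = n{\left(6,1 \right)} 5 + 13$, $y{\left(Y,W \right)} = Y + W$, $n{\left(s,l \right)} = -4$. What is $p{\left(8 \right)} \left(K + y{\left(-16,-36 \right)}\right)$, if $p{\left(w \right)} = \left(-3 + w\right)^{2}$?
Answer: $-1475$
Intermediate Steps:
$y{\left(Y,W \right)} = W + Y$
$K = -7$ ($K = \left(-4\right) 5 + 13 = -20 + 13 = -7$)
$p{\left(8 \right)} \left(K + y{\left(-16,-36 \right)}\right) = \left(-3 + 8\right)^{2} \left(-7 - 52\right) = 5^{2} \left(-7 - 52\right) = 25 \left(-59\right) = -1475$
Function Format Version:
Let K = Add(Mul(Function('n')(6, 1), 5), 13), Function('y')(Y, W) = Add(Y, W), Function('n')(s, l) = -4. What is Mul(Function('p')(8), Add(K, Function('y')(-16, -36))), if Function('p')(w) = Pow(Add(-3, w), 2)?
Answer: -1475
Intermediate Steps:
Function('y')(Y, W) = Add(W, Y)
K = -7 (K = Add(Mul(-4, 5), 13) = Add(-20, 13) = -7)
Mul(Function('p')(8), Add(K, Function('y')(-16, -36))) = Mul(Pow(Add(-3, 8), 2), Add(-7, Add(-36, -16))) = Mul(Pow(5, 2), Add(-7, -52)) = Mul(25, -59) = -1475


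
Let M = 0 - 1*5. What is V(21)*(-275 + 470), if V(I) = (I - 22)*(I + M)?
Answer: -3120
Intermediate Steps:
M = -5 (M = 0 - 5 = -5)
V(I) = (-22 + I)*(-5 + I) (V(I) = (I - 22)*(I - 5) = (-22 + I)*(-5 + I))
V(21)*(-275 + 470) = (110 + 21² - 27*21)*(-275 + 470) = (110 + 441 - 567)*195 = -16*195 = -3120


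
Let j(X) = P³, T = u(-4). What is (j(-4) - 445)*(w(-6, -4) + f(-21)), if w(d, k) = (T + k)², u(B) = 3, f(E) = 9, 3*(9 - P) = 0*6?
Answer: 2840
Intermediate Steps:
P = 9 (P = 9 - 0*6 = 9 - ⅓*0 = 9 + 0 = 9)
T = 3
j(X) = 729 (j(X) = 9³ = 729)
w(d, k) = (3 + k)²
(j(-4) - 445)*(w(-6, -4) + f(-21)) = (729 - 445)*((3 - 4)² + 9) = 284*((-1)² + 9) = 284*(1 + 9) = 284*10 = 2840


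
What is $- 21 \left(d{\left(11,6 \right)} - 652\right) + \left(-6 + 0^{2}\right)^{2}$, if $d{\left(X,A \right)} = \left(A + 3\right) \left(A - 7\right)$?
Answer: $13917$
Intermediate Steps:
$d{\left(X,A \right)} = \left(-7 + A\right) \left(3 + A\right)$ ($d{\left(X,A \right)} = \left(3 + A\right) \left(-7 + A\right) = \left(-7 + A\right) \left(3 + A\right)$)
$- 21 \left(d{\left(11,6 \right)} - 652\right) + \left(-6 + 0^{2}\right)^{2} = - 21 \left(\left(-21 + 6^{2} - 24\right) - 652\right) + \left(-6 + 0^{2}\right)^{2} = - 21 \left(\left(-21 + 36 - 24\right) - 652\right) + \left(-6 + 0\right)^{2} = - 21 \left(-9 - 652\right) + \left(-6\right)^{2} = \left(-21\right) \left(-661\right) + 36 = 13881 + 36 = 13917$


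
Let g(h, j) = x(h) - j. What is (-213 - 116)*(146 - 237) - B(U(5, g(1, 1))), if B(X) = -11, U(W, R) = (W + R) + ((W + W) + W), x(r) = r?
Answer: 29950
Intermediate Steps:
g(h, j) = h - j
U(W, R) = R + 4*W (U(W, R) = (R + W) + (2*W + W) = (R + W) + 3*W = R + 4*W)
(-213 - 116)*(146 - 237) - B(U(5, g(1, 1))) = (-213 - 116)*(146 - 237) - 1*(-11) = -329*(-91) + 11 = 29939 + 11 = 29950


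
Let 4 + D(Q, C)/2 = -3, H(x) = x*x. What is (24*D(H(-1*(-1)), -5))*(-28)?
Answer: 9408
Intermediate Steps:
H(x) = x²
D(Q, C) = -14 (D(Q, C) = -8 + 2*(-3) = -8 - 6 = -14)
(24*D(H(-1*(-1)), -5))*(-28) = (24*(-14))*(-28) = -336*(-28) = 9408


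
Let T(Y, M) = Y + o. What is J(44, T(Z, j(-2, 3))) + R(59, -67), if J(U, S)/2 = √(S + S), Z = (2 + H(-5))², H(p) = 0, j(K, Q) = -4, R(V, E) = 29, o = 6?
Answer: 29 + 4*√5 ≈ 37.944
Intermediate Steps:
Z = 4 (Z = (2 + 0)² = 2² = 4)
T(Y, M) = 6 + Y (T(Y, M) = Y + 6 = 6 + Y)
J(U, S) = 2*√2*√S (J(U, S) = 2*√(S + S) = 2*√(2*S) = 2*(√2*√S) = 2*√2*√S)
J(44, T(Z, j(-2, 3))) + R(59, -67) = 2*√2*√(6 + 4) + 29 = 2*√2*√10 + 29 = 4*√5 + 29 = 29 + 4*√5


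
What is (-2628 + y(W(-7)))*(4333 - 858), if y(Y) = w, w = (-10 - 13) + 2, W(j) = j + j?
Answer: -9205275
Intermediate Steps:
W(j) = 2*j
w = -21 (w = -23 + 2 = -21)
y(Y) = -21
(-2628 + y(W(-7)))*(4333 - 858) = (-2628 - 21)*(4333 - 858) = -2649*3475 = -9205275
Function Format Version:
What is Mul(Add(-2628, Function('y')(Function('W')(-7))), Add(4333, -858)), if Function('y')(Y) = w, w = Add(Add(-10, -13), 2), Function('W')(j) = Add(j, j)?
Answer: -9205275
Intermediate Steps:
Function('W')(j) = Mul(2, j)
w = -21 (w = Add(-23, 2) = -21)
Function('y')(Y) = -21
Mul(Add(-2628, Function('y')(Function('W')(-7))), Add(4333, -858)) = Mul(Add(-2628, -21), Add(4333, -858)) = Mul(-2649, 3475) = -9205275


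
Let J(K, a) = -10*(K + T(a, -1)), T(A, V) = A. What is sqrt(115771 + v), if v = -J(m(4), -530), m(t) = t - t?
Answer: sqrt(110471) ≈ 332.37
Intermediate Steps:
m(t) = 0
J(K, a) = -10*K - 10*a (J(K, a) = -10*(K + a) = -10*K - 10*a)
v = -5300 (v = -(-10*0 - 10*(-530)) = -(0 + 5300) = -1*5300 = -5300)
sqrt(115771 + v) = sqrt(115771 - 5300) = sqrt(110471)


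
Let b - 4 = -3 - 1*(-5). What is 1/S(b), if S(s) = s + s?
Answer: 1/12 ≈ 0.083333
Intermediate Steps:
b = 6 (b = 4 + (-3 - 1*(-5)) = 4 + (-3 + 5) = 4 + 2 = 6)
S(s) = 2*s
1/S(b) = 1/(2*6) = 1/12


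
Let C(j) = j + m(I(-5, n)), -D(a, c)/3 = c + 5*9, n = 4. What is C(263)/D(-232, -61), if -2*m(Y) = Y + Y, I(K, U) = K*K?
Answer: 119/24 ≈ 4.9583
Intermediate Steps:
I(K, U) = K²
D(a, c) = -135 - 3*c (D(a, c) = -3*(c + 5*9) = -3*(c + 45) = -3*(45 + c) = -135 - 3*c)
m(Y) = -Y (m(Y) = -(Y + Y)/2 = -Y)
C(j) = -25 + j (C(j) = j - 1*(-5)² = j - 1*25 = j - 25 = -25 + j)
C(263)/D(-232, -61) = (-25 + 263)/(-135 - 3*(-61)) = 238/(-135 + 183) = 238/48 = 238*(1/48) = 119/24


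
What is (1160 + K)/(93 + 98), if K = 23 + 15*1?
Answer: 1198/191 ≈ 6.2722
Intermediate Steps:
K = 38 (K = 23 + 15 = 38)
(1160 + K)/(93 + 98) = (1160 + 38)/(93 + 98) = 1198/191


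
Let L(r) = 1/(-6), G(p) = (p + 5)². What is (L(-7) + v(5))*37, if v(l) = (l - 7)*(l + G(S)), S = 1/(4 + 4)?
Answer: -222703/96 ≈ -2319.8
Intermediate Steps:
S = ⅛ (S = 1/8 = ⅛ ≈ 0.12500)
G(p) = (5 + p)²
L(r) = -⅙
v(l) = (-7 + l)*(1681/64 + l) (v(l) = (l - 7)*(l + (5 + ⅛)²) = (-7 + l)*(l + (41/8)²) = (-7 + l)*(l + 1681/64) = (-7 + l)*(1681/64 + l))
(L(-7) + v(5))*37 = (-⅙ + (-11767/64 + 5² + (1233/64)*5))*37 = (-⅙ + (-11767/64 + 25 + 6165/64))*37 = (-⅙ - 2001/32)*37 = -6019/96*37 = -222703/96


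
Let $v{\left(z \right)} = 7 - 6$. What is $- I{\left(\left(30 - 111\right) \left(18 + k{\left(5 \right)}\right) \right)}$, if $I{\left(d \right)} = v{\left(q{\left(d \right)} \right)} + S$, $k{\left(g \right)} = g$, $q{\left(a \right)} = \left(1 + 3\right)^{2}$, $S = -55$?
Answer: $54$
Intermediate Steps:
$q{\left(a \right)} = 16$ ($q{\left(a \right)} = 4^{2} = 16$)
$v{\left(z \right)} = 1$ ($v{\left(z \right)} = 7 - 6 = 1$)
$I{\left(d \right)} = -54$ ($I{\left(d \right)} = 1 - 55 = -54$)
$- I{\left(\left(30 - 111\right) \left(18 + k{\left(5 \right)}\right) \right)} = \left(-1\right) \left(-54\right) = 54$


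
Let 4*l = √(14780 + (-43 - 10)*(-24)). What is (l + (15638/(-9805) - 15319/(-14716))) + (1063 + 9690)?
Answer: 1551474530127/144290380 + √4013/2 ≈ 10784.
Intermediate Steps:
l = √4013/2 (l = √(14780 + (-43 - 10)*(-24))/4 = √(14780 - 53*(-24))/4 = √(14780 + 1272)/4 = √16052/4 = (2*√4013)/4 = √4013/2 ≈ 31.674)
(l + (15638/(-9805) - 15319/(-14716))) + (1063 + 9690) = (√4013/2 + (15638/(-9805) - 15319/(-14716))) + (1063 + 9690) = (√4013/2 + (15638*(-1/9805) - 15319*(-1/14716))) + 10753 = (√4013/2 + (-15638/9805 + 15319/14716)) + 10753 = (√4013/2 - 79926013/144290380) + 10753 = (-79926013/144290380 + √4013/2) + 10753 = 1551474530127/144290380 + √4013/2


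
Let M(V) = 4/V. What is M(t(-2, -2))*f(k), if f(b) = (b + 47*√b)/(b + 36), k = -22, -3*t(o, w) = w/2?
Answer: -132/7 + 282*I*√22/7 ≈ -18.857 + 188.96*I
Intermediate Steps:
t(o, w) = -w/6 (t(o, w) = -w/(3*2) = -w/6)
f(b) = (b + 47*√b)/(36 + b)
M(t(-2, -2))*f(k) = (4/((-⅙*(-2))))*((-22 + 47*√(-22))/(36 - 22)) = (4/(⅓))*((-22 + 47*(I*√22))/14) = (4*3)*((-22 + 47*I*√22)/14) = 12*(-11/7 + 47*I*√22/14) = -132/7 + 282*I*√22/7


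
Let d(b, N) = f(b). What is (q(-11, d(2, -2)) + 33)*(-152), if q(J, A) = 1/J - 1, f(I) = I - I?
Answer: -53352/11 ≈ -4850.2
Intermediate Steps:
f(I) = 0
d(b, N) = 0
q(J, A) = -1 + 1/J
(q(-11, d(2, -2)) + 33)*(-152) = ((1 - 1*(-11))/(-11) + 33)*(-152) = (-(1 + 11)/11 + 33)*(-152) = (-1/11*12 + 33)*(-152) = (-12/11 + 33)*(-152) = (351/11)*(-152) = -53352/11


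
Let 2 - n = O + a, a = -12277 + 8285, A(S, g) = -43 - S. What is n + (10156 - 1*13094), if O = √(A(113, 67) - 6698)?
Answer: 1056 - I*√6854 ≈ 1056.0 - 82.789*I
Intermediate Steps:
O = I*√6854 (O = √((-43 - 1*113) - 6698) = √((-43 - 113) - 6698) = √(-156 - 6698) = √(-6854) = I*√6854 ≈ 82.789*I)
a = -3992
n = 3994 - I*√6854 (n = 2 - (I*√6854 - 3992) = 2 - (-3992 + I*√6854) = 2 + (3992 - I*√6854) = 3994 - I*√6854 ≈ 3994.0 - 82.789*I)
n + (10156 - 1*13094) = (3994 - I*√6854) + (10156 - 1*13094) = (3994 - I*√6854) + (10156 - 13094) = (3994 - I*√6854) - 2938 = 1056 - I*√6854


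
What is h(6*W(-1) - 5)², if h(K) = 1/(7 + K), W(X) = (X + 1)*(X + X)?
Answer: ¼ ≈ 0.25000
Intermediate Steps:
W(X) = 2*X*(1 + X) (W(X) = (1 + X)*(2*X) = 2*X*(1 + X))
h(6*W(-1) - 5)² = (1/(7 + (6*(2*(-1)*(1 - 1)) - 5)))² = (1/(7 + (6*(2*(-1)*0) - 5)))² = (1/(7 + (6*0 - 5)))² = (1/(7 + (0 - 5)))² = (1/(7 - 5))² = (1/2)² = (½)² = ¼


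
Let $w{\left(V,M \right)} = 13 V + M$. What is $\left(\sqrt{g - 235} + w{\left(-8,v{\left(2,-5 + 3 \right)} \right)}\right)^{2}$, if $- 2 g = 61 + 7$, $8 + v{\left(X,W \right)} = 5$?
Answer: $\left(107 - i \sqrt{269}\right)^{2} \approx 11180.0 - 3509.9 i$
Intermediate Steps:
$v{\left(X,W \right)} = -3$ ($v{\left(X,W \right)} = -8 + 5 = -3$)
$g = -34$ ($g = - \frac{61 + 7}{2} = \left(- \frac{1}{2}\right) 68 = -34$)
$w{\left(V,M \right)} = M + 13 V$
$\left(\sqrt{g - 235} + w{\left(-8,v{\left(2,-5 + 3 \right)} \right)}\right)^{2} = \left(\sqrt{-34 - 235} + \left(-3 + 13 \left(-8\right)\right)\right)^{2} = \left(\sqrt{-269} - 107\right)^{2} = \left(i \sqrt{269} - 107\right)^{2} = \left(-107 + i \sqrt{269}\right)^{2}$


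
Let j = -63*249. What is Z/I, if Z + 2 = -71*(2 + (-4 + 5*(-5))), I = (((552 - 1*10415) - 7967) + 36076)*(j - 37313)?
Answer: -383/193407600 ≈ -1.9803e-6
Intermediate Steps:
j = -15687
I = -967038000 (I = (((552 - 1*10415) - 7967) + 36076)*(-15687 - 37313) = (((552 - 10415) - 7967) + 36076)*(-53000) = ((-9863 - 7967) + 36076)*(-53000) = (-17830 + 36076)*(-53000) = 18246*(-53000) = -967038000)
Z = 1915 (Z = -2 - 71*(2 + (-4 + 5*(-5))) = -2 - 71*(2 + (-4 - 25)) = -2 - 71*(2 - 29) = -2 - 71*(-27) = -2 + 1917 = 1915)
Z/I = 1915/(-967038000) = 1915*(-1/967038000) = -383/193407600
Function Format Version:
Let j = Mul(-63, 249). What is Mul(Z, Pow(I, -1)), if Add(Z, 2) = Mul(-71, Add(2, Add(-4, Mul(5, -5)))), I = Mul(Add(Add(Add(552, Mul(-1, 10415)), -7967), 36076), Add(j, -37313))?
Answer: Rational(-383, 193407600) ≈ -1.9803e-6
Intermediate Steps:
j = -15687
I = -967038000 (I = Mul(Add(Add(Add(552, Mul(-1, 10415)), -7967), 36076), Add(-15687, -37313)) = Mul(Add(Add(Add(552, -10415), -7967), 36076), -53000) = Mul(Add(Add(-9863, -7967), 36076), -53000) = Mul(Add(-17830, 36076), -53000) = Mul(18246, -53000) = -967038000)
Z = 1915 (Z = Add(-2, Mul(-71, Add(2, Add(-4, Mul(5, -5))))) = Add(-2, Mul(-71, Add(2, Add(-4, -25)))) = Add(-2, Mul(-71, Add(2, -29))) = Add(-2, Mul(-71, -27)) = Add(-2, 1917) = 1915)
Mul(Z, Pow(I, -1)) = Mul(1915, Pow(-967038000, -1)) = Mul(1915, Rational(-1, 967038000)) = Rational(-383, 193407600)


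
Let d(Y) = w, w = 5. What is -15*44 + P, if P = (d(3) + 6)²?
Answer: -539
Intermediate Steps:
d(Y) = 5
P = 121 (P = (5 + 6)² = 11² = 121)
-15*44 + P = -15*44 + 121 = -660 + 121 = -539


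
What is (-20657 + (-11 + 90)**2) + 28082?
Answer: 13666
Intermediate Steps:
(-20657 + (-11 + 90)**2) + 28082 = (-20657 + 79**2) + 28082 = (-20657 + 6241) + 28082 = -14416 + 28082 = 13666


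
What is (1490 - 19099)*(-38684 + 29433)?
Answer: 162900859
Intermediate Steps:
(1490 - 19099)*(-38684 + 29433) = -17609*(-9251) = 162900859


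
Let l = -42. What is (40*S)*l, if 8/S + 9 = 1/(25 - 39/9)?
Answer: 55552/37 ≈ 1501.4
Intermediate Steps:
S = -496/555 (S = 8/(-9 + 1/(25 - 39/9)) = 8/(-9 + 1/(25 - 39*1/9)) = 8/(-9 + 1/(25 - 13/3)) = 8/(-9 + 1/(62/3)) = 8/(-9 + 3/62) = 8/(-555/62) = 8*(-62/555) = -496/555 ≈ -0.89369)
(40*S)*l = (40*(-496/555))*(-42) = -3968/111*(-42) = 55552/37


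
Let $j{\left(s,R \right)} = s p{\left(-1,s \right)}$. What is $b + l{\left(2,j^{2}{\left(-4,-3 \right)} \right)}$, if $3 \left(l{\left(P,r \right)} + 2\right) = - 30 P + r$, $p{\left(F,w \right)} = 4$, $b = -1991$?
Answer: $- \frac{5783}{3} \approx -1927.7$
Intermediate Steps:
$j{\left(s,R \right)} = 4 s$ ($j{\left(s,R \right)} = s 4 = 4 s$)
$l{\left(P,r \right)} = -2 - 10 P + \frac{r}{3}$ ($l{\left(P,r \right)} = -2 + \frac{- 30 P + r}{3} = -2 + \frac{r - 30 P}{3} = -2 - \left(10 P - \frac{r}{3}\right) = -2 - 10 P + \frac{r}{3}$)
$b + l{\left(2,j^{2}{\left(-4,-3 \right)} \right)} = -1991 - \left(22 - \frac{256}{3}\right) = -1991 - - \frac{190}{3} = -1991 + \frac{190}{3} = - \frac{5783}{3}$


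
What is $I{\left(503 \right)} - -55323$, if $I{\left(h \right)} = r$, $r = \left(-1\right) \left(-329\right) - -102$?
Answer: $55754$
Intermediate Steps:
$r = 431$ ($r = 329 + 102 = 431$)
$I{\left(h \right)} = 431$
$I{\left(503 \right)} - -55323 = 431 - -55323 = 431 + 55323 = 55754$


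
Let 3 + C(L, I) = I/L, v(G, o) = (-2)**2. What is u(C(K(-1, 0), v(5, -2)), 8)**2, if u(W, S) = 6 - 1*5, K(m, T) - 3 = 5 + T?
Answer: 1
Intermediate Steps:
v(G, o) = 4
K(m, T) = 8 + T (K(m, T) = 3 + (5 + T) = 8 + T)
C(L, I) = -3 + I/L
u(W, S) = 1 (u(W, S) = 6 - 5 = 1)
u(C(K(-1, 0), v(5, -2)), 8)**2 = 1**2 = 1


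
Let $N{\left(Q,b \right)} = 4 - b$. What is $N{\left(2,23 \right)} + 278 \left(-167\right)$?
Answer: $-46445$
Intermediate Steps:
$N{\left(2,23 \right)} + 278 \left(-167\right) = \left(4 - 23\right) + 278 \left(-167\right) = \left(4 - 23\right) - 46426 = -19 - 46426 = -46445$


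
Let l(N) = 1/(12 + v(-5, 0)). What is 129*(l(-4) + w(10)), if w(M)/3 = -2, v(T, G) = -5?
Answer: -5289/7 ≈ -755.57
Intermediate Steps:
l(N) = 1/7 (l(N) = 1/(12 - 5) = 1/7)
w(M) = -6 (w(M) = 3*(-2) = -6)
129*(l(-4) + w(10)) = 129*(1/7 - 6) = 129*(-41/7) = -5289/7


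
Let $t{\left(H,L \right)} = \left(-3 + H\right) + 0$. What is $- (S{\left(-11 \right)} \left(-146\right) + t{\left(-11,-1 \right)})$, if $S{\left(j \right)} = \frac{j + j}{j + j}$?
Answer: $160$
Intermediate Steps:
$t{\left(H,L \right)} = -3 + H$
$S{\left(j \right)} = 1$ ($S{\left(j \right)} = \frac{2 j}{2 j} = 2 j \frac{1}{2 j} = 1$)
$- (S{\left(-11 \right)} \left(-146\right) + t{\left(-11,-1 \right)}) = - (1 \left(-146\right) - 14) = - (-146 - 14) = \left(-1\right) \left(-160\right) = 160$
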